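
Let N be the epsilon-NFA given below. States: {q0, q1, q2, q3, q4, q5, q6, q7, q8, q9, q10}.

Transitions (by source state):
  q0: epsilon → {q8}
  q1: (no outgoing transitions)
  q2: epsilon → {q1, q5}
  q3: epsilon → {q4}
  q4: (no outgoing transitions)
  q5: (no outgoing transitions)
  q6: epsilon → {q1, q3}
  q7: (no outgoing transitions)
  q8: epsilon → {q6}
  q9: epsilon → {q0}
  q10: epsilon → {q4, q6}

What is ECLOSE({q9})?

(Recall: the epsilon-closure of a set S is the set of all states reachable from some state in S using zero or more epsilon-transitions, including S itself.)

{q0, q1, q3, q4, q6, q8, q9}

Start with {q9}.
From q9 via epsilon: add q0.
From q0 via epsilon: add q8.
From q8 via epsilon: add q6.
From q6 via epsilon: add q1, q3.
From q3 via epsilon: add q4.
No new states can be added; the closed set is {q0, q1, q3, q4, q6, q8, q9}.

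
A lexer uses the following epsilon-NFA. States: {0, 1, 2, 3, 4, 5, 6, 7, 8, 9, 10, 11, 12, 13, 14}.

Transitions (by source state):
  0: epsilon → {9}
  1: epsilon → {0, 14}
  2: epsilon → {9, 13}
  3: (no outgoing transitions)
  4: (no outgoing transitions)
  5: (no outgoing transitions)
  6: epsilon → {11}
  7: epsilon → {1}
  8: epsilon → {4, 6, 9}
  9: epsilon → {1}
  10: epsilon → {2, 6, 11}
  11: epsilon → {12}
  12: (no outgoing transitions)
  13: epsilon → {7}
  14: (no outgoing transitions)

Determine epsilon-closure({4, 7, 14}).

Start with {4, 7, 14}.
From 7 via epsilon: add 1.
From 1 via epsilon: add 0.
From 0 via epsilon: add 9.
No new states can be added; the closed set is {0, 1, 4, 7, 9, 14}.

{0, 1, 4, 7, 9, 14}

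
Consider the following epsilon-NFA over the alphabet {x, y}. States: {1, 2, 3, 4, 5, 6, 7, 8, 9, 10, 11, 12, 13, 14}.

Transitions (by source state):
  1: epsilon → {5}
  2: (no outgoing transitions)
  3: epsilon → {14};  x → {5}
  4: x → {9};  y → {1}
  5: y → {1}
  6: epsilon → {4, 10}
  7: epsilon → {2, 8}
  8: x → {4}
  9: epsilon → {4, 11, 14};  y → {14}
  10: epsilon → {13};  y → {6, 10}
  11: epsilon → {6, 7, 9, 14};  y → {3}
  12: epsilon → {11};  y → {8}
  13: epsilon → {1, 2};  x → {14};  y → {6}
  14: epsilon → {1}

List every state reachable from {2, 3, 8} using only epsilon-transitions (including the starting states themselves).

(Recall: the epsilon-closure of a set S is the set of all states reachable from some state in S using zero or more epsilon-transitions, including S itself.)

Start with {2, 3, 8}.
From 3 via epsilon: add 14.
From 14 via epsilon: add 1.
From 1 via epsilon: add 5.
No new states can be added; the closed set is {1, 2, 3, 5, 8, 14}.

{1, 2, 3, 5, 8, 14}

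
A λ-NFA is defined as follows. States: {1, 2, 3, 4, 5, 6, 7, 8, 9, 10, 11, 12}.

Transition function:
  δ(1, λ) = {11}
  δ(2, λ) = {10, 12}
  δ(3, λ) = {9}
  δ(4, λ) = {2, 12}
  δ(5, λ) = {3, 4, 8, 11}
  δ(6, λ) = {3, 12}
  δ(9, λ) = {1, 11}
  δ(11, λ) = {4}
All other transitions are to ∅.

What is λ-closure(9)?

{1, 2, 4, 9, 10, 11, 12}

Start with {9}.
From 9 via λ: add 1, 11.
From 11 via λ: add 4.
From 4 via λ: add 2, 12.
From 2 via λ: add 10.
No new states can be added; the closed set is {1, 2, 4, 9, 10, 11, 12}.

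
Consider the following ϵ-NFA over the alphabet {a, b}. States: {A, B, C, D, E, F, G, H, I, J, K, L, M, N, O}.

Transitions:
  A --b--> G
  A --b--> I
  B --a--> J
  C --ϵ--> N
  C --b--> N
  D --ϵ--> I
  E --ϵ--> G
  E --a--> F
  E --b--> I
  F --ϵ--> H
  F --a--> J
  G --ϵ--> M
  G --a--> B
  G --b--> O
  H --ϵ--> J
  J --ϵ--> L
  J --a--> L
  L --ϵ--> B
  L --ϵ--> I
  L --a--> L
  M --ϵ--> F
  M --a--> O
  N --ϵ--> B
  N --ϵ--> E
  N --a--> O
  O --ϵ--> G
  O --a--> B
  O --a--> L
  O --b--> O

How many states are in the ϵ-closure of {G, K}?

Start with {G, K}.
From G via ϵ: add M.
From M via ϵ: add F.
From F via ϵ: add H.
From H via ϵ: add J.
From J via ϵ: add L.
From L via ϵ: add B, I.
ϵ-closure = {B, F, G, H, I, J, K, L, M}, which has 9 states.

9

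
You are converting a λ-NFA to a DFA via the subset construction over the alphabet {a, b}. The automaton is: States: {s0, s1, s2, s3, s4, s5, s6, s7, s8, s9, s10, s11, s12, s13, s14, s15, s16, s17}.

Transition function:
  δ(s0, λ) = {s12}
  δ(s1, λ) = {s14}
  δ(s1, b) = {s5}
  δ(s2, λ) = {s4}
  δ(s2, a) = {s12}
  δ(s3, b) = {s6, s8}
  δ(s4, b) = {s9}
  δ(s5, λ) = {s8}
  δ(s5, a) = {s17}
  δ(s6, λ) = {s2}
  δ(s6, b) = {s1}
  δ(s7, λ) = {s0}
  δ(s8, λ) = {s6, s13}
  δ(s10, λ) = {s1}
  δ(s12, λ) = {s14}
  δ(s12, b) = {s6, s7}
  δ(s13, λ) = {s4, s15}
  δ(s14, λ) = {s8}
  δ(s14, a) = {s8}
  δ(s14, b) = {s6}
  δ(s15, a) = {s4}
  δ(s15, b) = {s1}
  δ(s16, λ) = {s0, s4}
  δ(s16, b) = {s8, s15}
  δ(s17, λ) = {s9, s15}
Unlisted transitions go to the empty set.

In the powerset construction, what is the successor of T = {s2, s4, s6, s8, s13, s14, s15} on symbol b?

s4 on b → {s9}.
s6 on b → {s1}.
s14 on b → {s6}.
s15 on b → {s1}.
No b-transition from s2, s8, s13.
Union after reading b: {s1, s6, s9}.
Now take the λ-closure:
From s1 via λ: add s14.
From s6 via λ: add s2.
From s2 via λ: add s4.
From s14 via λ: add s8.
From s8 via λ: add s13.
From s13 via λ: add s15.
No new states can be added; the closed set is {s1, s2, s4, s6, s8, s9, s13, s14, s15}.

{s1, s2, s4, s6, s8, s9, s13, s14, s15}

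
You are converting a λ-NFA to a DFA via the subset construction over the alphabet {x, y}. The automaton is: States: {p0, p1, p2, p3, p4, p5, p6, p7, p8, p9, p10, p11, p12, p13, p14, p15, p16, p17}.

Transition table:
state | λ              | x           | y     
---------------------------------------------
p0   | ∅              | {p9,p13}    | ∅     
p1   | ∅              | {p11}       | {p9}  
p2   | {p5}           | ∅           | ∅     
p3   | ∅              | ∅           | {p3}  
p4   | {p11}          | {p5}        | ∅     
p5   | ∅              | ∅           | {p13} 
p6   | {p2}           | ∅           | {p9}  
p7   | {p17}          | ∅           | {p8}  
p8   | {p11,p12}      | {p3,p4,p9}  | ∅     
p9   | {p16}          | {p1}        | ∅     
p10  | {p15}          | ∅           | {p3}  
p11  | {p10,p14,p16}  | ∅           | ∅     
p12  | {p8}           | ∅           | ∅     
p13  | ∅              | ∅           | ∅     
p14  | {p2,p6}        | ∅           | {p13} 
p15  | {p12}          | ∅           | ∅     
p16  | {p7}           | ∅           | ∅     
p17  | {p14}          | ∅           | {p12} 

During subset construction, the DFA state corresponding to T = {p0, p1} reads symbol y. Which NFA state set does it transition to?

p1 on y → {p9}.
No y-transition from p0.
Union after reading y: {p9}.
Now take the λ-closure:
From p9 via λ: add p16.
From p16 via λ: add p7.
From p7 via λ: add p17.
From p17 via λ: add p14.
From p14 via λ: add p2, p6.
From p2 via λ: add p5.
No new states can be added; the closed set is {p2, p5, p6, p7, p9, p14, p16, p17}.

{p2, p5, p6, p7, p9, p14, p16, p17}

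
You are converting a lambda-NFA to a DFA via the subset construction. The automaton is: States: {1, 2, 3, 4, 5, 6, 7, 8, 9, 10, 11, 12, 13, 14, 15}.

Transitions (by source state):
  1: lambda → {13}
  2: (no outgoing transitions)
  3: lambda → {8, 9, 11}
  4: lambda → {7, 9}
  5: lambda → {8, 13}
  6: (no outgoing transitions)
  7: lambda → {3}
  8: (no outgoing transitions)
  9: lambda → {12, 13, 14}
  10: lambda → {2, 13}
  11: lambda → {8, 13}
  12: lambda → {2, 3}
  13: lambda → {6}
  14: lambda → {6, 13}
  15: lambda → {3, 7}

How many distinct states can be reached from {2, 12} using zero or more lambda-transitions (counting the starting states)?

9

Start with {2, 12}.
From 12 via lambda: add 3.
From 3 via lambda: add 8, 9, 11.
From 9 via lambda: add 13, 14.
From 13 via lambda: add 6.
lambda-closure = {2, 3, 6, 8, 9, 11, 12, 13, 14}, which has 9 states.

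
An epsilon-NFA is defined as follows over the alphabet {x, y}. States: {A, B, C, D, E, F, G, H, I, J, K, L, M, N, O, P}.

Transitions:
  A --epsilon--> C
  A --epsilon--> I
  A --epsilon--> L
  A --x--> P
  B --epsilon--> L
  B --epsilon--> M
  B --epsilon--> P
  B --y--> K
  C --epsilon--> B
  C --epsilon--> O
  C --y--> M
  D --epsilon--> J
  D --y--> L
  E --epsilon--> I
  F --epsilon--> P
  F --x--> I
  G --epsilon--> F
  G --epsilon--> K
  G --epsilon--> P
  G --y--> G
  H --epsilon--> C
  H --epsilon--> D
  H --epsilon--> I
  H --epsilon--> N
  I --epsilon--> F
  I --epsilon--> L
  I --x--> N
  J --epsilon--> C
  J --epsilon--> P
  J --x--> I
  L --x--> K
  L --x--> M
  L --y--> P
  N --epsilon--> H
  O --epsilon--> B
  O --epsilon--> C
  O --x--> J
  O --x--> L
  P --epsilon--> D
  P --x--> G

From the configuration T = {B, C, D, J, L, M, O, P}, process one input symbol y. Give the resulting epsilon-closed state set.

{B, C, D, J, K, L, M, O, P}

B on y → {K}.
C on y → {M}.
D on y → {L}.
L on y → {P}.
No y-transition from J, M, O, P.
Union after reading y: {K, L, M, P}.
Now take the epsilon-closure:
From P via epsilon: add D.
From D via epsilon: add J.
From J via epsilon: add C.
From C via epsilon: add B, O.
No new states can be added; the closed set is {B, C, D, J, K, L, M, O, P}.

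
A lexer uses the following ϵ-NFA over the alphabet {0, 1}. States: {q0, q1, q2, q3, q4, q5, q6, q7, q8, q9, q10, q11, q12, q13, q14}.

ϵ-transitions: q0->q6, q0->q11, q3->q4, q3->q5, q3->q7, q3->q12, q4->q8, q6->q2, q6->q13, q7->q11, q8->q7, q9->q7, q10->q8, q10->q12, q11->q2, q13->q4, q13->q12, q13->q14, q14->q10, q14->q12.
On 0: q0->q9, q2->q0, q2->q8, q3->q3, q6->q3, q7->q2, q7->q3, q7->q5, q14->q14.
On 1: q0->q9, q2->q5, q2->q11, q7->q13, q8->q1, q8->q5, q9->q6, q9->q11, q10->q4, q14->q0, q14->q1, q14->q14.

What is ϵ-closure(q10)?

Start with {q10}.
From q10 via ϵ: add q8, q12.
From q8 via ϵ: add q7.
From q7 via ϵ: add q11.
From q11 via ϵ: add q2.
No new states can be added; the closed set is {q2, q7, q8, q10, q11, q12}.

{q2, q7, q8, q10, q11, q12}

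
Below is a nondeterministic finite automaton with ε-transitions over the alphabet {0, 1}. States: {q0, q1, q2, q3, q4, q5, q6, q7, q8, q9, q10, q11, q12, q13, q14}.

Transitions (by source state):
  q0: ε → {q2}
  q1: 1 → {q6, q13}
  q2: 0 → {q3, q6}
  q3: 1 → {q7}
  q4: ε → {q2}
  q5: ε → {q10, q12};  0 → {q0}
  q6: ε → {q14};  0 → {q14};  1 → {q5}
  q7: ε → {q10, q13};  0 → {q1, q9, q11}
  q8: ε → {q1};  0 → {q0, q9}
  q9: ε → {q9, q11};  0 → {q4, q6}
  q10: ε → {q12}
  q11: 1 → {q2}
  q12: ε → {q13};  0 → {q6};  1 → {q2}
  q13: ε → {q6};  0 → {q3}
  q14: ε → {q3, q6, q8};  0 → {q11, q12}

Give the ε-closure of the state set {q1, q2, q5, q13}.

{q1, q2, q3, q5, q6, q8, q10, q12, q13, q14}

Start with {q1, q2, q5, q13}.
From q5 via ε: add q10, q12.
From q13 via ε: add q6.
From q6 via ε: add q14.
From q14 via ε: add q3, q8.
No new states can be added; the closed set is {q1, q2, q3, q5, q6, q8, q10, q12, q13, q14}.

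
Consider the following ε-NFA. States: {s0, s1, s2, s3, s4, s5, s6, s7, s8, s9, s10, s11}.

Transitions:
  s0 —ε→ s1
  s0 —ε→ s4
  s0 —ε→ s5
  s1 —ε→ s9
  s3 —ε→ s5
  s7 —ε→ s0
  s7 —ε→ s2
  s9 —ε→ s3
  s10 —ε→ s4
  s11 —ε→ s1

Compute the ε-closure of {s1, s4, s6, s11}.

Start with {s1, s4, s6, s11}.
From s1 via ε: add s9.
From s9 via ε: add s3.
From s3 via ε: add s5.
No new states can be added; the closed set is {s1, s3, s4, s5, s6, s9, s11}.

{s1, s3, s4, s5, s6, s9, s11}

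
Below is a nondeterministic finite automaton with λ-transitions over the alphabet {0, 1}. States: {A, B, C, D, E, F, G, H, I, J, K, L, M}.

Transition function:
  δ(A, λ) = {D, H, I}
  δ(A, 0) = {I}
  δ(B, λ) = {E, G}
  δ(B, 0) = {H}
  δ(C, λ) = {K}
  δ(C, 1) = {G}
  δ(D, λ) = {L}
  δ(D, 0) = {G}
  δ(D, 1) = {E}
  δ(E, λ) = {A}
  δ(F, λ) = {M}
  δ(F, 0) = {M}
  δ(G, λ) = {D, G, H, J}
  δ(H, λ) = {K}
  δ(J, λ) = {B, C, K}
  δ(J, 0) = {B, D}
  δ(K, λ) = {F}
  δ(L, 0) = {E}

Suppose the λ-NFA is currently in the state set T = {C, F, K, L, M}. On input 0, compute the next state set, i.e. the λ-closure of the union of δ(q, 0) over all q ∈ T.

F on 0 → {M}.
L on 0 → {E}.
No 0-transition from C, K, M.
Union after reading 0: {E, M}.
Now take the λ-closure:
From E via λ: add A.
From A via λ: add D, H, I.
From D via λ: add L.
From H via λ: add K.
From K via λ: add F.
No new states can be added; the closed set is {A, D, E, F, H, I, K, L, M}.

{A, D, E, F, H, I, K, L, M}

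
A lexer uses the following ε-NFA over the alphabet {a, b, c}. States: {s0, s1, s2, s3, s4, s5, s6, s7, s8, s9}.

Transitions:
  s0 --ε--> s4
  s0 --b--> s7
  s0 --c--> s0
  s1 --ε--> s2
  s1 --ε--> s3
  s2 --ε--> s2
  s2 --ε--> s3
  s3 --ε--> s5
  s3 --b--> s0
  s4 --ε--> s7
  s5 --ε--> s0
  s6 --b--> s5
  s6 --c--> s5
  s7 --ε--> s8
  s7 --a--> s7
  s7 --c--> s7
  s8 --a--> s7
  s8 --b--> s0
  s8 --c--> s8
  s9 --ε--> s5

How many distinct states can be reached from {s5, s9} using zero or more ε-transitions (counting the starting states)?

Start with {s5, s9}.
From s5 via ε: add s0.
From s0 via ε: add s4.
From s4 via ε: add s7.
From s7 via ε: add s8.
ε-closure = {s0, s4, s5, s7, s8, s9}, which has 6 states.

6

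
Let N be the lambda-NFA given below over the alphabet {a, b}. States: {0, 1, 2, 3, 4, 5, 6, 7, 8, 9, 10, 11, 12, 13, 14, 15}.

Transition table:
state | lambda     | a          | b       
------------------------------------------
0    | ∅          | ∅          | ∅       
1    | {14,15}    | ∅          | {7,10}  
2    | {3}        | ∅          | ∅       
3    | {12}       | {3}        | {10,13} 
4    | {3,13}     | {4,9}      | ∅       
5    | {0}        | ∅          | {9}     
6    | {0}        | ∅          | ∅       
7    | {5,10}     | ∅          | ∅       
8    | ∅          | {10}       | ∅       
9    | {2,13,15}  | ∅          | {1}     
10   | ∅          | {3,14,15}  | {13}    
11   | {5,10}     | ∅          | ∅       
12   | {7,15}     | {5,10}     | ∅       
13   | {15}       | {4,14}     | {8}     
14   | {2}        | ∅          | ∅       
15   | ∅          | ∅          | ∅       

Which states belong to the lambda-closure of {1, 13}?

Start with {1, 13}.
From 1 via lambda: add 14, 15.
From 14 via lambda: add 2.
From 2 via lambda: add 3.
From 3 via lambda: add 12.
From 12 via lambda: add 7.
From 7 via lambda: add 5, 10.
From 5 via lambda: add 0.
No new states can be added; the closed set is {0, 1, 2, 3, 5, 7, 10, 12, 13, 14, 15}.

{0, 1, 2, 3, 5, 7, 10, 12, 13, 14, 15}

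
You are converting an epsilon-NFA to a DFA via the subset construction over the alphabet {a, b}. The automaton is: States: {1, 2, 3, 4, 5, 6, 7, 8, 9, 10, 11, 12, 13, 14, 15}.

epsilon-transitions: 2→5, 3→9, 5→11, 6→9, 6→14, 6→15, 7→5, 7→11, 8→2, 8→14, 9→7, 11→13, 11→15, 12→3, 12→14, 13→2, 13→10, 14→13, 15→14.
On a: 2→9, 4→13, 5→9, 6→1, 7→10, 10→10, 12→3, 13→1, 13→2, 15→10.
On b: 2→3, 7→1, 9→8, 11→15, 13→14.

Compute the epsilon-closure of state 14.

Start with {14}.
From 14 via epsilon: add 13.
From 13 via epsilon: add 2, 10.
From 2 via epsilon: add 5.
From 5 via epsilon: add 11.
From 11 via epsilon: add 15.
No new states can be added; the closed set is {2, 5, 10, 11, 13, 14, 15}.

{2, 5, 10, 11, 13, 14, 15}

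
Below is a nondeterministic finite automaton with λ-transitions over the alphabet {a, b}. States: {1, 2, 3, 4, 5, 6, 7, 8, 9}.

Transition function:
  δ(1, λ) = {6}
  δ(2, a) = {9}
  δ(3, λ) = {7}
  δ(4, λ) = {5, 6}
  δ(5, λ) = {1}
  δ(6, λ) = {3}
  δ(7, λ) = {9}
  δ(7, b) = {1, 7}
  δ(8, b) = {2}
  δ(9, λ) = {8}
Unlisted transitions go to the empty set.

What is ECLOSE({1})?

{1, 3, 6, 7, 8, 9}

Start with {1}.
From 1 via λ: add 6.
From 6 via λ: add 3.
From 3 via λ: add 7.
From 7 via λ: add 9.
From 9 via λ: add 8.
No new states can be added; the closed set is {1, 3, 6, 7, 8, 9}.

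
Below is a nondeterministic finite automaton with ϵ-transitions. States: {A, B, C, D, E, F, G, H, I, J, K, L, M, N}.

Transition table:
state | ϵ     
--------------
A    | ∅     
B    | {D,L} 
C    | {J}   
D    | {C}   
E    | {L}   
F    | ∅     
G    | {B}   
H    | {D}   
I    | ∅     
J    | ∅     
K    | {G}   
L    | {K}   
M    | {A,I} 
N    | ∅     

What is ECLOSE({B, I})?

Start with {B, I}.
From B via ϵ: add D, L.
From D via ϵ: add C.
From L via ϵ: add K.
From C via ϵ: add J.
From K via ϵ: add G.
No new states can be added; the closed set is {B, C, D, G, I, J, K, L}.

{B, C, D, G, I, J, K, L}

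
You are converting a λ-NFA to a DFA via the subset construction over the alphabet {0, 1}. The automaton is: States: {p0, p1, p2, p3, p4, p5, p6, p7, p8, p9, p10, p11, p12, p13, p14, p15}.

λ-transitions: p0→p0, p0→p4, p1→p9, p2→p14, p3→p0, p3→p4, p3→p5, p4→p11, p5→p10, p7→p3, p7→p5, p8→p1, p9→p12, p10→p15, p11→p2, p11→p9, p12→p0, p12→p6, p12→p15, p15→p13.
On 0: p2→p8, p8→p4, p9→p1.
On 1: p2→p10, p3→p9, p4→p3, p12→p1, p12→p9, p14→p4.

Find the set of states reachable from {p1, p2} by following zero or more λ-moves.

{p0, p1, p2, p4, p6, p9, p11, p12, p13, p14, p15}

Start with {p1, p2}.
From p1 via λ: add p9.
From p2 via λ: add p14.
From p9 via λ: add p12.
From p12 via λ: add p0, p6, p15.
From p0 via λ: add p4.
From p15 via λ: add p13.
From p4 via λ: add p11.
No new states can be added; the closed set is {p0, p1, p2, p4, p6, p9, p11, p12, p13, p14, p15}.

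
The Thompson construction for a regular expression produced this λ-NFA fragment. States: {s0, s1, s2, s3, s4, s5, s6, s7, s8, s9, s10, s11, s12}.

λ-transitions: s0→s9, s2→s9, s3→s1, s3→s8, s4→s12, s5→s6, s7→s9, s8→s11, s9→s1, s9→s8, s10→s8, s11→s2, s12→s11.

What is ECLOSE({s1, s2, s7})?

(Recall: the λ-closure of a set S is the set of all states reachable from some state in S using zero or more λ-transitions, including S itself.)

{s1, s2, s7, s8, s9, s11}

Start with {s1, s2, s7}.
From s2 via λ: add s9.
From s9 via λ: add s8.
From s8 via λ: add s11.
No new states can be added; the closed set is {s1, s2, s7, s8, s9, s11}.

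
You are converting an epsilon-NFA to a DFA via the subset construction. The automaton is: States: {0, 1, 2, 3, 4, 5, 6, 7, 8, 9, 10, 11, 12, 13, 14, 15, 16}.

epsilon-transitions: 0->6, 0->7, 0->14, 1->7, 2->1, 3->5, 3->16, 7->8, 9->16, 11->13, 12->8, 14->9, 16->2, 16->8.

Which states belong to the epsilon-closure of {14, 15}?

Start with {14, 15}.
From 14 via epsilon: add 9.
From 9 via epsilon: add 16.
From 16 via epsilon: add 2, 8.
From 2 via epsilon: add 1.
From 1 via epsilon: add 7.
No new states can be added; the closed set is {1, 2, 7, 8, 9, 14, 15, 16}.

{1, 2, 7, 8, 9, 14, 15, 16}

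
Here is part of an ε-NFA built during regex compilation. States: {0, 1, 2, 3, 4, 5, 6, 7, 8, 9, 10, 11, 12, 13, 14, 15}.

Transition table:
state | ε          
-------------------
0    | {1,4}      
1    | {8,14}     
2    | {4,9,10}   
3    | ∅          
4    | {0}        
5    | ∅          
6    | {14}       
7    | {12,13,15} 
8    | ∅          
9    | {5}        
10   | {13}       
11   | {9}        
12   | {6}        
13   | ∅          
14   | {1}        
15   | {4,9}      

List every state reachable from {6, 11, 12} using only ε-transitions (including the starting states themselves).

Start with {6, 11, 12}.
From 6 via ε: add 14.
From 11 via ε: add 9.
From 9 via ε: add 5.
From 14 via ε: add 1.
From 1 via ε: add 8.
No new states can be added; the closed set is {1, 5, 6, 8, 9, 11, 12, 14}.

{1, 5, 6, 8, 9, 11, 12, 14}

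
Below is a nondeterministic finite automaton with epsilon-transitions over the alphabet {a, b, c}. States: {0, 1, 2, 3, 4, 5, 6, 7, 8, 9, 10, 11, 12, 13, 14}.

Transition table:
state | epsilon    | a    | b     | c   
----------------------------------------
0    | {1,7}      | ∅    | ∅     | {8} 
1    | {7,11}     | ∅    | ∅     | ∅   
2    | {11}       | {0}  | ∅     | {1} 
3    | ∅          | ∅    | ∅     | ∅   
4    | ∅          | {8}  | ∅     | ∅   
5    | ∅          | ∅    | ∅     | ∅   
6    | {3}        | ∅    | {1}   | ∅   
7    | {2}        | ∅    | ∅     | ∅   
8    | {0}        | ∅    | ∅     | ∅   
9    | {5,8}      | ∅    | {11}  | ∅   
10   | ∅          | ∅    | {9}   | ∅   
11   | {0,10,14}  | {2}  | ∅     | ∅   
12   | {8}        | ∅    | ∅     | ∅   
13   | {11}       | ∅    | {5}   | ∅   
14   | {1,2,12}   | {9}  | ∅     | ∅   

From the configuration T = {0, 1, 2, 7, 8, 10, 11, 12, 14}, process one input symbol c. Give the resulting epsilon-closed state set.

0 on c → {8}.
2 on c → {1}.
No c-transition from 1, 7, 8, 10, 11, 12, 14.
Union after reading c: {1, 8}.
Now take the epsilon-closure:
From 1 via epsilon: add 7, 11.
From 8 via epsilon: add 0.
From 7 via epsilon: add 2.
From 11 via epsilon: add 10, 14.
From 14 via epsilon: add 12.
No new states can be added; the closed set is {0, 1, 2, 7, 8, 10, 11, 12, 14}.

{0, 1, 2, 7, 8, 10, 11, 12, 14}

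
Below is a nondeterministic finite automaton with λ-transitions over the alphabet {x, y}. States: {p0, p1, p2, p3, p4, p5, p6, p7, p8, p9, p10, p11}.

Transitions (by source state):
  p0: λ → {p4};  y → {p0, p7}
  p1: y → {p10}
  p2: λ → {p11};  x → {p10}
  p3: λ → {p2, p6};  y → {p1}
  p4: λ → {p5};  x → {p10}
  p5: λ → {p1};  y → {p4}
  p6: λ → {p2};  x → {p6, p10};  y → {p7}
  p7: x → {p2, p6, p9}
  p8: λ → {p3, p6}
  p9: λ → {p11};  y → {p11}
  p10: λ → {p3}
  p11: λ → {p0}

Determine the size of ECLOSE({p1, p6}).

7

Start with {p1, p6}.
From p6 via λ: add p2.
From p2 via λ: add p11.
From p11 via λ: add p0.
From p0 via λ: add p4.
From p4 via λ: add p5.
λ-closure = {p0, p1, p2, p4, p5, p6, p11}, which has 7 states.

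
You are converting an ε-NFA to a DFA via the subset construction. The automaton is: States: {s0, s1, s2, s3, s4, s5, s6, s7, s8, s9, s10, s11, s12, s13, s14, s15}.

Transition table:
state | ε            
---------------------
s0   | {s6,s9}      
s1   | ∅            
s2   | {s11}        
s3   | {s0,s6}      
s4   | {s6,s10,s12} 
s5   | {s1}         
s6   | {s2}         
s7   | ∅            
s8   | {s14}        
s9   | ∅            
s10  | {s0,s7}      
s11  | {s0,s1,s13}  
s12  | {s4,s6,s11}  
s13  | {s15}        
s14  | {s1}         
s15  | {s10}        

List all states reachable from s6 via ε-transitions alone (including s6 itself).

Start with {s6}.
From s6 via ε: add s2.
From s2 via ε: add s11.
From s11 via ε: add s0, s1, s13.
From s0 via ε: add s9.
From s13 via ε: add s15.
From s15 via ε: add s10.
From s10 via ε: add s7.
No new states can be added; the closed set is {s0, s1, s2, s6, s7, s9, s10, s11, s13, s15}.

{s0, s1, s2, s6, s7, s9, s10, s11, s13, s15}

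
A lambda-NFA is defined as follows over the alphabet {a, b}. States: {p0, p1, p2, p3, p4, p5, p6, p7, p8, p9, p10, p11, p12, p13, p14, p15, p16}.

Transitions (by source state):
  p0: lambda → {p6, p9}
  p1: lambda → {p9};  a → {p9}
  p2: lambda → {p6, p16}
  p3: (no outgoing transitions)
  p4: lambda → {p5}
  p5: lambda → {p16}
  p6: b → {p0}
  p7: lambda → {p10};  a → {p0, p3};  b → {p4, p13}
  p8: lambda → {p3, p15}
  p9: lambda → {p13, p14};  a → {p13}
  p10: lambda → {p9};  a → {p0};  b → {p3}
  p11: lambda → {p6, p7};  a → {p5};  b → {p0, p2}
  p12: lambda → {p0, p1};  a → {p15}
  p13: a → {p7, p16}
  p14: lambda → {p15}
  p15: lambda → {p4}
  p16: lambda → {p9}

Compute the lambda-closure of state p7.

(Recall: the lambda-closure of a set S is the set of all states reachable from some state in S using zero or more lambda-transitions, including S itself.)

Start with {p7}.
From p7 via lambda: add p10.
From p10 via lambda: add p9.
From p9 via lambda: add p13, p14.
From p14 via lambda: add p15.
From p15 via lambda: add p4.
From p4 via lambda: add p5.
From p5 via lambda: add p16.
No new states can be added; the closed set is {p4, p5, p7, p9, p10, p13, p14, p15, p16}.

{p4, p5, p7, p9, p10, p13, p14, p15, p16}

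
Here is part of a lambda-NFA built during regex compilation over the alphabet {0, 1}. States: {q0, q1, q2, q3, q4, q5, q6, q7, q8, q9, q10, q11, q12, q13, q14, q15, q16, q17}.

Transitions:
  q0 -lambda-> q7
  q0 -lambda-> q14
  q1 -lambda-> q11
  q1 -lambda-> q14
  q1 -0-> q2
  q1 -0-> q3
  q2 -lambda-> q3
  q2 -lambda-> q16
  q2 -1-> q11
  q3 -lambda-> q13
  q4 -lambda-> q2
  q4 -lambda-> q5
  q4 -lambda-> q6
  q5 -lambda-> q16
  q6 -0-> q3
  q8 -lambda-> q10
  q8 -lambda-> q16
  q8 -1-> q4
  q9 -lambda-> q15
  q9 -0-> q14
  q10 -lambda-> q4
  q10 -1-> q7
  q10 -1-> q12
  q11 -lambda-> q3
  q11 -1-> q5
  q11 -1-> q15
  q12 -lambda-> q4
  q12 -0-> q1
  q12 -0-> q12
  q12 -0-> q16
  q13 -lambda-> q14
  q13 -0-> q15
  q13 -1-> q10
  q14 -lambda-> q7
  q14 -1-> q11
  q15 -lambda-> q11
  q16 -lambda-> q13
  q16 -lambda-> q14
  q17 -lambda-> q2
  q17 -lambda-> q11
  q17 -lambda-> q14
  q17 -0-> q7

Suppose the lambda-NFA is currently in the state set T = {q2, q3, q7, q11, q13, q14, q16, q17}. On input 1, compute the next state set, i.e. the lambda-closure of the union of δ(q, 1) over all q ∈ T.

q2 on 1 → {q11}.
q11 on 1 → {q5, q15}.
q13 on 1 → {q10}.
q14 on 1 → {q11}.
No 1-transition from q3, q7, q16, q17.
Union after reading 1: {q5, q10, q11, q15}.
Now take the lambda-closure:
From q5 via lambda: add q16.
From q10 via lambda: add q4.
From q11 via lambda: add q3.
From q3 via lambda: add q13.
From q4 via lambda: add q2, q6.
From q16 via lambda: add q14.
From q14 via lambda: add q7.
No new states can be added; the closed set is {q2, q3, q4, q5, q6, q7, q10, q11, q13, q14, q15, q16}.

{q2, q3, q4, q5, q6, q7, q10, q11, q13, q14, q15, q16}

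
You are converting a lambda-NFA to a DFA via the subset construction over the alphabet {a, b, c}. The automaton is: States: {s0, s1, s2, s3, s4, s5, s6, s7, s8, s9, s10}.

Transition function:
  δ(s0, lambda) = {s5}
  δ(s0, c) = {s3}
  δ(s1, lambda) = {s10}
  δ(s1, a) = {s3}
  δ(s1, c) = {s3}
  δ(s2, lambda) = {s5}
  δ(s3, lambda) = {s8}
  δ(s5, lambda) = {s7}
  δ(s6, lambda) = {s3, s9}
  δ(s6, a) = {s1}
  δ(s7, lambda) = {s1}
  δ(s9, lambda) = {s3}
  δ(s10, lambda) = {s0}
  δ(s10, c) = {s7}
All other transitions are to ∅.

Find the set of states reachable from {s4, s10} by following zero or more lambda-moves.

Start with {s4, s10}.
From s10 via lambda: add s0.
From s0 via lambda: add s5.
From s5 via lambda: add s7.
From s7 via lambda: add s1.
No new states can be added; the closed set is {s0, s1, s4, s5, s7, s10}.

{s0, s1, s4, s5, s7, s10}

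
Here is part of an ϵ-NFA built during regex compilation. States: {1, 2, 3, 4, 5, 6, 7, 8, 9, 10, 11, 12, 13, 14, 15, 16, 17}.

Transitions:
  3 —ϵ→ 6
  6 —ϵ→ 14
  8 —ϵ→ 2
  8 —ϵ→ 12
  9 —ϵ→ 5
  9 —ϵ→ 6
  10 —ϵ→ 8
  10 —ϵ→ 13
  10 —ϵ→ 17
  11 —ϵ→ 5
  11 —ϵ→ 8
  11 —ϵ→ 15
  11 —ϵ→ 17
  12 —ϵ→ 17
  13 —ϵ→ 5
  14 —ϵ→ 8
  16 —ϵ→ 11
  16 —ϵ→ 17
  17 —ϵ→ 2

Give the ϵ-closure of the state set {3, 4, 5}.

{2, 3, 4, 5, 6, 8, 12, 14, 17}

Start with {3, 4, 5}.
From 3 via ϵ: add 6.
From 6 via ϵ: add 14.
From 14 via ϵ: add 8.
From 8 via ϵ: add 2, 12.
From 12 via ϵ: add 17.
No new states can be added; the closed set is {2, 3, 4, 5, 6, 8, 12, 14, 17}.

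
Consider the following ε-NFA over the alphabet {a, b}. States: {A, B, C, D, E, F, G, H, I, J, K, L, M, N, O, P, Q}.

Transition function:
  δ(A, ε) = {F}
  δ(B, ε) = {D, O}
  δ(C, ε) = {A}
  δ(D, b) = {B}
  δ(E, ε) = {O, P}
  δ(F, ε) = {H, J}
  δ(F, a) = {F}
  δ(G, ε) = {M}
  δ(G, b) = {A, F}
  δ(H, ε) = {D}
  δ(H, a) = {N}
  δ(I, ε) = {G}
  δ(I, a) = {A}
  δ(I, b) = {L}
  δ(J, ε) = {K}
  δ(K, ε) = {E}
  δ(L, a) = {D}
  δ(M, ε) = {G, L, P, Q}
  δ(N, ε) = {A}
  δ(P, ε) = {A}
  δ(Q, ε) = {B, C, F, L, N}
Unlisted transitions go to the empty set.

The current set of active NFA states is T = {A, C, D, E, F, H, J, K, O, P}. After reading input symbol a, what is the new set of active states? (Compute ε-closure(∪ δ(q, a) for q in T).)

{A, D, E, F, H, J, K, N, O, P}

F on a → {F}.
H on a → {N}.
No a-transition from A, C, D, E, J, K, O, P.
Union after reading a: {F, N}.
Now take the ε-closure:
From F via ε: add H, J.
From N via ε: add A.
From H via ε: add D.
From J via ε: add K.
From K via ε: add E.
From E via ε: add O, P.
No new states can be added; the closed set is {A, D, E, F, H, J, K, N, O, P}.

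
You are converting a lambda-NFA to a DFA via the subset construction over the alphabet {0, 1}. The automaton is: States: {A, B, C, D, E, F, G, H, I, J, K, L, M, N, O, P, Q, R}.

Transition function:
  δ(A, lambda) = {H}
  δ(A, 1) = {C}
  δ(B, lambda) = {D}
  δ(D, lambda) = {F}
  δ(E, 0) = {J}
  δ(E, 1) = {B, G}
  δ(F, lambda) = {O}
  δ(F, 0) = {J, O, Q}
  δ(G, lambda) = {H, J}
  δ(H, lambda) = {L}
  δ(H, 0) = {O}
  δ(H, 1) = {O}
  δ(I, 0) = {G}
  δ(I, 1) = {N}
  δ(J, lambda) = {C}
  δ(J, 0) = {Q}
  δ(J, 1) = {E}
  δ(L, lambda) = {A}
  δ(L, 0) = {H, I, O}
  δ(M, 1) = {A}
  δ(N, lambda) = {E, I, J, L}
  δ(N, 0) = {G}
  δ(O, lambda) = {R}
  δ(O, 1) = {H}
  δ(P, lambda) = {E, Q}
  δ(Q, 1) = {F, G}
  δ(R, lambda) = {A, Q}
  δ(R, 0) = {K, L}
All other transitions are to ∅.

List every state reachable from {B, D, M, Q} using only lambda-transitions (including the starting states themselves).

{A, B, D, F, H, L, M, O, Q, R}

Start with {B, D, M, Q}.
From D via lambda: add F.
From F via lambda: add O.
From O via lambda: add R.
From R via lambda: add A.
From A via lambda: add H.
From H via lambda: add L.
No new states can be added; the closed set is {A, B, D, F, H, L, M, O, Q, R}.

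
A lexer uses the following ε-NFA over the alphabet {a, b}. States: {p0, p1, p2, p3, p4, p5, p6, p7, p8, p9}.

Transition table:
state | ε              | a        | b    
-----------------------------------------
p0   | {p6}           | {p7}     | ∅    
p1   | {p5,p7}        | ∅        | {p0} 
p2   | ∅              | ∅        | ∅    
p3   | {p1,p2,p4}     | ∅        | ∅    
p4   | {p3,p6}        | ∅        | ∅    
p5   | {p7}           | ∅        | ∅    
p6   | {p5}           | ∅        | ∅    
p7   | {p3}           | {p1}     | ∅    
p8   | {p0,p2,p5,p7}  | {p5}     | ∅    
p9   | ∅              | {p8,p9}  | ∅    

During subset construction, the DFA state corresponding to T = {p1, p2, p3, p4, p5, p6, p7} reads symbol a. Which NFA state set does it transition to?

p7 on a → {p1}.
No a-transition from p1, p2, p3, p4, p5, p6.
Union after reading a: {p1}.
Now take the ε-closure:
From p1 via ε: add p5, p7.
From p7 via ε: add p3.
From p3 via ε: add p2, p4.
From p4 via ε: add p6.
No new states can be added; the closed set is {p1, p2, p3, p4, p5, p6, p7}.

{p1, p2, p3, p4, p5, p6, p7}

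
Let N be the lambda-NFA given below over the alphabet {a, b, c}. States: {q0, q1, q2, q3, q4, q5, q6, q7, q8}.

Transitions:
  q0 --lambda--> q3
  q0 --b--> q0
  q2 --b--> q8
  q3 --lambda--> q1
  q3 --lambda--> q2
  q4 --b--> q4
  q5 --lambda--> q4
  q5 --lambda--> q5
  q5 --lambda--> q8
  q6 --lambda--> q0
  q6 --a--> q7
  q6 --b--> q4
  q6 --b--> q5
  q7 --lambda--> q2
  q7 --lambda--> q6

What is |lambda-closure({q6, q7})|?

6

Start with {q6, q7}.
From q6 via lambda: add q0.
From q7 via lambda: add q2.
From q0 via lambda: add q3.
From q3 via lambda: add q1.
lambda-closure = {q0, q1, q2, q3, q6, q7}, which has 6 states.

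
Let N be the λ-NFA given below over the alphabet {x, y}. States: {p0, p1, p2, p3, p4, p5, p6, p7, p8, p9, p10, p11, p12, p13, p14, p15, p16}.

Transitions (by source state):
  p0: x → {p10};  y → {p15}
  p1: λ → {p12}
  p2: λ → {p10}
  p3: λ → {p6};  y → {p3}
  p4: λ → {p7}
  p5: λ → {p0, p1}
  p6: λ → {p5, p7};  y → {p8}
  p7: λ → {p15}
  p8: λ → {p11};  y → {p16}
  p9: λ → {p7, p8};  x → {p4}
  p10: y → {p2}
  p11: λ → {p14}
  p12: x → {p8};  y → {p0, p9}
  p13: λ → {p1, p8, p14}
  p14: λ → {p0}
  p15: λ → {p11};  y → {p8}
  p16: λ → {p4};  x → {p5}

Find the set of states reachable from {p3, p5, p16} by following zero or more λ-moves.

{p0, p1, p3, p4, p5, p6, p7, p11, p12, p14, p15, p16}

Start with {p3, p5, p16}.
From p3 via λ: add p6.
From p5 via λ: add p0, p1.
From p16 via λ: add p4.
From p1 via λ: add p12.
From p4 via λ: add p7.
From p7 via λ: add p15.
From p15 via λ: add p11.
From p11 via λ: add p14.
No new states can be added; the closed set is {p0, p1, p3, p4, p5, p6, p7, p11, p12, p14, p15, p16}.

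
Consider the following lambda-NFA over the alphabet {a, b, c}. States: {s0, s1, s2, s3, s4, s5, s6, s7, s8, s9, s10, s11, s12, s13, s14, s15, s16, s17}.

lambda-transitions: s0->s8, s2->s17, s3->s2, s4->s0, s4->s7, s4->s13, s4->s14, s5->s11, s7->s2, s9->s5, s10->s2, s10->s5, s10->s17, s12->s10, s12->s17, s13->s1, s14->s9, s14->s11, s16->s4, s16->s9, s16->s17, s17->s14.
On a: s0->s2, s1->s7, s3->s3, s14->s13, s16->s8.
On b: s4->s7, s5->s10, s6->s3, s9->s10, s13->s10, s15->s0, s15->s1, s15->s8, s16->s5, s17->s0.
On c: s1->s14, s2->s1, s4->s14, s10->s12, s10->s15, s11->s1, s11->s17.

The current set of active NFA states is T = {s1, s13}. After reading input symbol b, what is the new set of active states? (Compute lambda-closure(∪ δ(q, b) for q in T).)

{s2, s5, s9, s10, s11, s14, s17}

s13 on b → {s10}.
No b-transition from s1.
Union after reading b: {s10}.
Now take the lambda-closure:
From s10 via lambda: add s2, s5, s17.
From s5 via lambda: add s11.
From s17 via lambda: add s14.
From s14 via lambda: add s9.
No new states can be added; the closed set is {s2, s5, s9, s10, s11, s14, s17}.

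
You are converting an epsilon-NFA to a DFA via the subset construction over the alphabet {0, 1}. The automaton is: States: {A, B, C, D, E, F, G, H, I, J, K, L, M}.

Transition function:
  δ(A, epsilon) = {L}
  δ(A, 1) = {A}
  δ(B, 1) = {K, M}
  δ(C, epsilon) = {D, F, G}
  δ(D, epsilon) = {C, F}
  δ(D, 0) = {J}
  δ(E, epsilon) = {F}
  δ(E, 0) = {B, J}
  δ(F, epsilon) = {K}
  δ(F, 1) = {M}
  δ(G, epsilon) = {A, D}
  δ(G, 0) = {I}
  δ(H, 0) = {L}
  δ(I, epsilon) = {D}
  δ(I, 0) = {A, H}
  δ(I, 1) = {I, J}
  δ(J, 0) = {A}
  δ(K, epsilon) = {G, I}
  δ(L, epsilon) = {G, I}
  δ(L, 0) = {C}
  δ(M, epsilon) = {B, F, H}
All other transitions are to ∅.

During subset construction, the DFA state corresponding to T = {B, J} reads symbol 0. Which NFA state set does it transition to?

J on 0 → {A}.
No 0-transition from B.
Union after reading 0: {A}.
Now take the epsilon-closure:
From A via epsilon: add L.
From L via epsilon: add G, I.
From G via epsilon: add D.
From D via epsilon: add C, F.
From F via epsilon: add K.
No new states can be added; the closed set is {A, C, D, F, G, I, K, L}.

{A, C, D, F, G, I, K, L}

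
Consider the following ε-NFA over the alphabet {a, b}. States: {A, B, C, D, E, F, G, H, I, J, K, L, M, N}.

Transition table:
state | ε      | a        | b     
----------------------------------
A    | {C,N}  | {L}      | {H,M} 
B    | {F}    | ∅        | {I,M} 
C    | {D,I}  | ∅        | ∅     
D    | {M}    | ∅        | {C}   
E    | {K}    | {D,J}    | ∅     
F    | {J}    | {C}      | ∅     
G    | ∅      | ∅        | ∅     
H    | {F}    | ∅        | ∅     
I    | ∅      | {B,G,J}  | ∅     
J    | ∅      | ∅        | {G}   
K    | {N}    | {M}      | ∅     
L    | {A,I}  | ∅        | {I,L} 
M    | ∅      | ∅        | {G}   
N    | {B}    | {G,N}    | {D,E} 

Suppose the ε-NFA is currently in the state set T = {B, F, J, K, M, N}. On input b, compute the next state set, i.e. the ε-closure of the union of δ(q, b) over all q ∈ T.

{B, D, E, F, G, I, J, K, M, N}

B on b → {I, M}.
J on b → {G}.
M on b → {G}.
N on b → {D, E}.
No b-transition from F, K.
Union after reading b: {D, E, G, I, M}.
Now take the ε-closure:
From E via ε: add K.
From K via ε: add N.
From N via ε: add B.
From B via ε: add F.
From F via ε: add J.
No new states can be added; the closed set is {B, D, E, F, G, I, J, K, M, N}.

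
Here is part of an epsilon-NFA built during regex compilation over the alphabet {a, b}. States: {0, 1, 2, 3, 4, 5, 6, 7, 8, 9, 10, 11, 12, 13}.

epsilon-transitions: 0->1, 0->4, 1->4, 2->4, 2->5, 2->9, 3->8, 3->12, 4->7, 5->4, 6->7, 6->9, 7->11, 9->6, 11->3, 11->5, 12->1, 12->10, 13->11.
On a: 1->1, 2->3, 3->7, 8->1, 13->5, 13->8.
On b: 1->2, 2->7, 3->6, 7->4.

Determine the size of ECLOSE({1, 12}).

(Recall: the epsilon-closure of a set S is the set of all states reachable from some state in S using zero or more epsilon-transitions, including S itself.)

9

Start with {1, 12}.
From 1 via epsilon: add 4.
From 12 via epsilon: add 10.
From 4 via epsilon: add 7.
From 7 via epsilon: add 11.
From 11 via epsilon: add 3, 5.
From 3 via epsilon: add 8.
epsilon-closure = {1, 3, 4, 5, 7, 8, 10, 11, 12}, which has 9 states.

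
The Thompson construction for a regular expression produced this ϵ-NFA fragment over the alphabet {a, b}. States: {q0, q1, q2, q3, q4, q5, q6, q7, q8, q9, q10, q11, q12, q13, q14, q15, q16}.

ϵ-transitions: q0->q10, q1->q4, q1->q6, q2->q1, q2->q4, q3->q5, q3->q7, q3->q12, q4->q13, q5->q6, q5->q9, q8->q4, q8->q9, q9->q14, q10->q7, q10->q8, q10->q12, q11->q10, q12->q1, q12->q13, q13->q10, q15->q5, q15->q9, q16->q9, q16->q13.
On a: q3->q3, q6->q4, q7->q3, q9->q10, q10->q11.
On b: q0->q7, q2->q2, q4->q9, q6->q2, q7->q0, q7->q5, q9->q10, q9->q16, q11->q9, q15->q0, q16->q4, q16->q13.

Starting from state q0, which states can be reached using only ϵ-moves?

Start with {q0}.
From q0 via ϵ: add q10.
From q10 via ϵ: add q7, q8, q12.
From q8 via ϵ: add q4, q9.
From q12 via ϵ: add q1, q13.
From q1 via ϵ: add q6.
From q9 via ϵ: add q14.
No new states can be added; the closed set is {q0, q1, q4, q6, q7, q8, q9, q10, q12, q13, q14}.

{q0, q1, q4, q6, q7, q8, q9, q10, q12, q13, q14}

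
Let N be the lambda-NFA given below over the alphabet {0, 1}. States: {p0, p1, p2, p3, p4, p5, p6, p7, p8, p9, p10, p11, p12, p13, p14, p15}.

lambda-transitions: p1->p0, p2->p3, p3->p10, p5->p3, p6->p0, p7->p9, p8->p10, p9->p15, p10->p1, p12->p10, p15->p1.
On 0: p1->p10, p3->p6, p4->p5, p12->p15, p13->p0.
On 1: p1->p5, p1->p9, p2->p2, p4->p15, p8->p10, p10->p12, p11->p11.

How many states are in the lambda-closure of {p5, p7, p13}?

Start with {p5, p7, p13}.
From p5 via lambda: add p3.
From p7 via lambda: add p9.
From p3 via lambda: add p10.
From p9 via lambda: add p15.
From p10 via lambda: add p1.
From p1 via lambda: add p0.
lambda-closure = {p0, p1, p3, p5, p7, p9, p10, p13, p15}, which has 9 states.

9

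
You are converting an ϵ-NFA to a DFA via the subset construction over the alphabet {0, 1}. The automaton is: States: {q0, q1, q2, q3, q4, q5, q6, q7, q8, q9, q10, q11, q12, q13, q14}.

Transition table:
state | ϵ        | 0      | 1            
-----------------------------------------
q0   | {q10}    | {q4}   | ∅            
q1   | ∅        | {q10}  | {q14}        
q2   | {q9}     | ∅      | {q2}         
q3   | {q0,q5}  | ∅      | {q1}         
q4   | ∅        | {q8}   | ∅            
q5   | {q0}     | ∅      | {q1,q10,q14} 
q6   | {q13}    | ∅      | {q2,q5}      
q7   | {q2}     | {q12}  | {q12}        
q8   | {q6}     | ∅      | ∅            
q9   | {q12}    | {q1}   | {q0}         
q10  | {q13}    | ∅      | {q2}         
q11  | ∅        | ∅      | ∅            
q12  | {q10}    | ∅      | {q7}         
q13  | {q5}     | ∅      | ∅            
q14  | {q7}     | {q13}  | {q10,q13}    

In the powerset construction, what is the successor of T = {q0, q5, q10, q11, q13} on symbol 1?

{q0, q1, q2, q5, q7, q9, q10, q12, q13, q14}

q5 on 1 → {q1, q10, q14}.
q10 on 1 → {q2}.
No 1-transition from q0, q11, q13.
Union after reading 1: {q1, q2, q10, q14}.
Now take the ϵ-closure:
From q2 via ϵ: add q9.
From q10 via ϵ: add q13.
From q14 via ϵ: add q7.
From q9 via ϵ: add q12.
From q13 via ϵ: add q5.
From q5 via ϵ: add q0.
No new states can be added; the closed set is {q0, q1, q2, q5, q7, q9, q10, q12, q13, q14}.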